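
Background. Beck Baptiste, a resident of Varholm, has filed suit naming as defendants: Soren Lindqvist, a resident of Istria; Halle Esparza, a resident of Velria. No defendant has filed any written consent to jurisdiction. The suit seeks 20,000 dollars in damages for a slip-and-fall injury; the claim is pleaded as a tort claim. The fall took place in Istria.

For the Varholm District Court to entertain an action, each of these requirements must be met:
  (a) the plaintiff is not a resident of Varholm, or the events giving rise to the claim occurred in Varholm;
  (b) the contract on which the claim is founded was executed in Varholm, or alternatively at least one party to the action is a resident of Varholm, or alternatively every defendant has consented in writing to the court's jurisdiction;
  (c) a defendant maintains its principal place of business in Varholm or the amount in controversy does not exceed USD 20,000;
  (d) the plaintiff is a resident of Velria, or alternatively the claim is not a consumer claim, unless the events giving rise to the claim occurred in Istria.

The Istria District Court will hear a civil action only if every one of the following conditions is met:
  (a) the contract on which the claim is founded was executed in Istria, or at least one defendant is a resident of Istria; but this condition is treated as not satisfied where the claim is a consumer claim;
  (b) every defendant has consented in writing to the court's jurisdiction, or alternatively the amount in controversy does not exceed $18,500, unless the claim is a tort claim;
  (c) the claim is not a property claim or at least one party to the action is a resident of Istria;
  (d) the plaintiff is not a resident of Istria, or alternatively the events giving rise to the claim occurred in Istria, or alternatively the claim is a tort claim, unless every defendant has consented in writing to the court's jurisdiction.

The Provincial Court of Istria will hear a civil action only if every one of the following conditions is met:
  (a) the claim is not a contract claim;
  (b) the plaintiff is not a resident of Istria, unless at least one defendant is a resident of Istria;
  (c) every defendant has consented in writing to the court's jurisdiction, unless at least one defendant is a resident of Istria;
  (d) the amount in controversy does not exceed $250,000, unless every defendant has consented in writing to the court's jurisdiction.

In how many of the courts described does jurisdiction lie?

2

The Varholm District Court:
  (a) The plaintiff resides in Varholm; the operative events occurred in Istria, not Varholm — every alternative fails. Fails.
  (b) Beck Baptiste resides in Varholm, which satisfies one of the alternatives. Condition met.
  (c) The amount in controversy is USD 20,000, within the $20,000 ceiling, so one alternative holds. Met.
  (d) The claim is a tort claim, not a consumer claim, which satisfies one of the alternatives. Satisfied.
  → No jurisdiction.
The Istria District Court:
  (a) Soren Lindqvist resides in Istria — that alternative is enough. The exception is not triggered, since the claim is a tort claim, not a consumer claim. Condition met.
  (b) No such written consent has been filed; the amount in controversy is $20,000, above the $18,500 ceiling — none of the alternatives is met. But the claim is a tort claim, and the 'unless' clause therefore excuses the requirement. Satisfied.
  (c) The claim is a tort claim, not a property claim, which satisfies one of the alternatives. Condition met.
  (d) The plaintiff resides in Varholm, which is not Istria, so this disjunct is met. Condition met.
  → The court has jurisdiction.
The Provincial Court of Istria:
  (a) The claim is a tort claim, not a contract claim. Condition met.
  (b) The plaintiff resides in Varholm, which is not Istria. Condition met.
  (c) No such written consent has been filed. But Soren Lindqvist resides in Istria, and the 'unless' clause therefore excuses the requirement. Met.
  (d) The amount in controversy is USD 20,000, within the $250,000 ceiling. Met.
  → All conditions met; jurisdiction exists.
Courts with jurisdiction: the Istria District Court, the Provincial Court of Istria — 2 in total.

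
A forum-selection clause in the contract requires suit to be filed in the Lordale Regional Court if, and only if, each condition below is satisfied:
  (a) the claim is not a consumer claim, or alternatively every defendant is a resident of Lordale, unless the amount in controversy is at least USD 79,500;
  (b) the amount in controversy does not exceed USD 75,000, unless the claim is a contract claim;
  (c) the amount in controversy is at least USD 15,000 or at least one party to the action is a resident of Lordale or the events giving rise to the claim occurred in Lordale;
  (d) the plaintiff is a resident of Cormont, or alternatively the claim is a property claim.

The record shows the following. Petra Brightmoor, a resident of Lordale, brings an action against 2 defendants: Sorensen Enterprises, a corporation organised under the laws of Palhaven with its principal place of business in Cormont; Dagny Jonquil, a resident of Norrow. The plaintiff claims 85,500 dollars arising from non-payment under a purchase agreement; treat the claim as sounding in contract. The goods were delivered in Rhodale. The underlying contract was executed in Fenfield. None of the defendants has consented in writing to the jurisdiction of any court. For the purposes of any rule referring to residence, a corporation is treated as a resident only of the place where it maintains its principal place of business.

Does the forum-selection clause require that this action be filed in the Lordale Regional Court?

The Lordale Regional Court:
  (a) The claim is a contract claim, not a consumer claim, so this disjunct is met. Satisfied.
  (b) The amount in controversy is USD 85,500, above the USD 75,000 ceiling. However, the claim is a contract claim, so the 'unless' proviso supplies this condition. Satisfied.
  (c) The amount in controversy is 85,500 dollars, which meets the USD 15,000 floor, which satisfies one of the alternatives. Satisfied.
  (d) The plaintiff resides in Lordale, not Cormont; the claim is a contract claim, not a property claim — no alternative holds. Not satisfied.
  → The clause does not apply.

No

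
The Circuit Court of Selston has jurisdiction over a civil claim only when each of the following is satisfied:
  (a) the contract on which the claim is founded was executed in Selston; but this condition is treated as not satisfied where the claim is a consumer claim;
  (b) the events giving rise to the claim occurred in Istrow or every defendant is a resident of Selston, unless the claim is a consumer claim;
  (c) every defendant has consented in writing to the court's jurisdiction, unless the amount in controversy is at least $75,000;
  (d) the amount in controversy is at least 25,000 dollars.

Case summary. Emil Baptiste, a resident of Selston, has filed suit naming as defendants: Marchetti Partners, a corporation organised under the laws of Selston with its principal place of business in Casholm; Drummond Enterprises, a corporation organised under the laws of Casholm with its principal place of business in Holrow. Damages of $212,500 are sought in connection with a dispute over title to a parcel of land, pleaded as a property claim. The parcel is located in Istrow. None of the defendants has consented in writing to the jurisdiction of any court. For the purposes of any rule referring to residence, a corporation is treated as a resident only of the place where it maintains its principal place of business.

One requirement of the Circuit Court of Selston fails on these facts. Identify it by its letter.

The Circuit Court of Selston:
  (a) No contract (and hence no place of execution) is alleged. Not met.
  (b) The operative events occurred in Istrow, so this disjunct is met. Met.
  (c) No such written consent has been filed. However, the amount in controversy is 212,500 dollars, which meets the $75,000 floor, so the 'unless' proviso supplies this condition. Met.
  (d) The amount in controversy is $212,500, which meets the USD 25,000 floor. Met.
Only condition (a) fails.

(a)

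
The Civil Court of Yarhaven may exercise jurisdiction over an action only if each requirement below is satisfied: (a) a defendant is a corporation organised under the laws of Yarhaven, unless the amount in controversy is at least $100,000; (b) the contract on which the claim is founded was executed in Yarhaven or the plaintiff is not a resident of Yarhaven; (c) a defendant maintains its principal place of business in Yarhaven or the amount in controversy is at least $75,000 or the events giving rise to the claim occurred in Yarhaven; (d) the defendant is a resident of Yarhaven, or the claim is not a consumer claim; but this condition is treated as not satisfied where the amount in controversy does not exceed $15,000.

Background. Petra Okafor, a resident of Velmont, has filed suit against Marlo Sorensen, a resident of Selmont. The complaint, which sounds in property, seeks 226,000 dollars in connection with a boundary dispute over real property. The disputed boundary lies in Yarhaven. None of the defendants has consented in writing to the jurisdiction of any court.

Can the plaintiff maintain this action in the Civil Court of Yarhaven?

The Civil Court of Yarhaven:
  (a) No defendant is a corporation. However, the amount in controversy is $226,000, which meets the $100,000 floor, so the 'unless' proviso supplies this condition. Satisfied.
  (b) The plaintiff resides in Velmont, which is not Yarhaven, so one alternative holds. Condition met.
  (c) The amount in controversy is $226,000, which meets the 75,000 dollars floor — that alternative is enough. Met.
  (d) The claim is a property claim, not a consumer claim, so this disjunct is met. And the carve-out is inapplicable — the amount in controversy is USD 226,000, above the $15,000 ceiling. Condition met.
  → All conditions met; jurisdiction exists.

Yes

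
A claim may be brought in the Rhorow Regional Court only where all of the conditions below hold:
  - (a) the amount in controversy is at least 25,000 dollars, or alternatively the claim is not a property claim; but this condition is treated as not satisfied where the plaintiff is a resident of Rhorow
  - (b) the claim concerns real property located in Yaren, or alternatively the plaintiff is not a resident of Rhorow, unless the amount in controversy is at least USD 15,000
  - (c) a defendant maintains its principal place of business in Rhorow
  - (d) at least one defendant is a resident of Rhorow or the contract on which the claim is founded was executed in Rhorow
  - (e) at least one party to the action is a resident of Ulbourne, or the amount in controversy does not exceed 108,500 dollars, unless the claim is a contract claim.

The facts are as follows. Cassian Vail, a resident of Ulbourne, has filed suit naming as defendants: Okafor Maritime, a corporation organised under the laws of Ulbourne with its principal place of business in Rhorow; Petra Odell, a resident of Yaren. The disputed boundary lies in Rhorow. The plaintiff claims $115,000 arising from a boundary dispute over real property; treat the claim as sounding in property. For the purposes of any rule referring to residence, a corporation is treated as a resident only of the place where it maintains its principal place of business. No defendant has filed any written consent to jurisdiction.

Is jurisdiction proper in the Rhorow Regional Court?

Yes

The Rhorow Regional Court:
  (a) The amount in controversy is USD 115,000, which meets the $25,000 floor, so one alternative holds. The carve-out does not apply: the plaintiff resides in Ulbourne, not Rhorow. Satisfied.
  (b) The plaintiff resides in Ulbourne, which is not Rhorow, which satisfies one of the alternatives. Condition met.
  (c) Okafor Maritime has its principal place of business in Rhorow. Condition met.
  (d) Okafor Maritime resides in Rhorow — that alternative is enough. Condition met.
  (e) Cassian Vail resides in Ulbourne, which satisfies one of the alternatives. Condition met.
  → Every requirement is satisfied — jurisdiction.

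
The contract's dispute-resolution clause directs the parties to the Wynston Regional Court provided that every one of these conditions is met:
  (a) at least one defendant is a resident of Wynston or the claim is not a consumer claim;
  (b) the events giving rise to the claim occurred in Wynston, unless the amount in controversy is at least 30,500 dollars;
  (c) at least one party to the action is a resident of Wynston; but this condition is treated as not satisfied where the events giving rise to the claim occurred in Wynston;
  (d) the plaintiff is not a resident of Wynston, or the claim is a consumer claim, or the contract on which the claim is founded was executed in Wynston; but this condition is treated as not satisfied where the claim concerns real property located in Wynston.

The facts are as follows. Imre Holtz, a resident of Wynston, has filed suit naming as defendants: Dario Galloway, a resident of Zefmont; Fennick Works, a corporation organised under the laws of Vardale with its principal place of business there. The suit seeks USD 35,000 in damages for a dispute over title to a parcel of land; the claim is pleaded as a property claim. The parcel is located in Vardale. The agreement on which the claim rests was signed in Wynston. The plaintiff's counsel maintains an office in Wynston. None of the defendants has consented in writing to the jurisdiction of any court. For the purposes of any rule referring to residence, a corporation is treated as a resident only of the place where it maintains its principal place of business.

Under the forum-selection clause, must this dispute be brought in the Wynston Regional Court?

Yes

The Wynston Regional Court:
  (a) The claim is a property claim, not a consumer claim — that alternative is enough. Satisfied.
  (b) The operative events occurred in Vardale, not Wynston. The proviso rescues it, though: the amount in controversy is 35,000 dollars, which meets the USD 30,500 floor. Met.
  (c) Imre Holtz resides in Wynston. And the carve-out is inapplicable — the operative events occurred in Vardale, not Wynston. Satisfied.
  (d) The contract was executed in Wynston, so this disjunct is met. The exception is not triggered, since the property lies in Vardale, not Wynston. Met.
  → The clause applies.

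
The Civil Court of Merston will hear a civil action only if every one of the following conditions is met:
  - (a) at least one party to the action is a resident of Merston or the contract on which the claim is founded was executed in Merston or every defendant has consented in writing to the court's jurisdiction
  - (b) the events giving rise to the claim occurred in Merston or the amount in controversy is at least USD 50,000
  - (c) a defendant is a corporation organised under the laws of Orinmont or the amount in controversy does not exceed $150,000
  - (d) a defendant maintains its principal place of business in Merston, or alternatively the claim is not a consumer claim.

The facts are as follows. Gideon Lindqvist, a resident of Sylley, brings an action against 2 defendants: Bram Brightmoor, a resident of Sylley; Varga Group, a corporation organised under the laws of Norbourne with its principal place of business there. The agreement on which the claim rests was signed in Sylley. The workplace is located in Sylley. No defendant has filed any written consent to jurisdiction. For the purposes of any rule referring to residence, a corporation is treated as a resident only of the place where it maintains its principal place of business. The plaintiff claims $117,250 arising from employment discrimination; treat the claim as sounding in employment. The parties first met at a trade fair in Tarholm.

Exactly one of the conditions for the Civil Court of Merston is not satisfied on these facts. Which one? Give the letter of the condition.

(a)

The Civil Court of Merston:
  (a) No party resides in Merston; the contract was executed in Sylley, not Merston; no such written consent has been filed — no alternative holds. Condition not met.
  (b) The amount in controversy is 117,250 dollars, which meets the USD 50,000 floor, which satisfies one of the alternatives. Satisfied.
  (c) The amount in controversy is USD 117,250, within the USD 150,000 ceiling, which satisfies one of the alternatives. Condition met.
  (d) The claim is an employment claim, not a consumer claim — that alternative is enough. Condition met.
Only condition (a) fails.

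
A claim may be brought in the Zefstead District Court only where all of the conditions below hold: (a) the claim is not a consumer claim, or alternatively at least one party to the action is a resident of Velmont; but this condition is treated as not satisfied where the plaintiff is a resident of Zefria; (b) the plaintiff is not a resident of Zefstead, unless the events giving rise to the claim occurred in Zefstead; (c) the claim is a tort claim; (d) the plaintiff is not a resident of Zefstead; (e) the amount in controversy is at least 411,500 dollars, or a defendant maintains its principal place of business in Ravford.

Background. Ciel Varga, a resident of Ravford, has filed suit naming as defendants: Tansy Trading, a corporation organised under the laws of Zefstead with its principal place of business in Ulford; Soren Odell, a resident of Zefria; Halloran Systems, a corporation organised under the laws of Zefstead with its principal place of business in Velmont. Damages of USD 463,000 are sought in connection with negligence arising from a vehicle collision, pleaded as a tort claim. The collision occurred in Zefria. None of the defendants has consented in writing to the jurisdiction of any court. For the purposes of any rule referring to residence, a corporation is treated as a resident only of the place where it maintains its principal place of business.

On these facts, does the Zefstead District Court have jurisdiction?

The Zefstead District Court:
  (a) The claim is a tort claim, not a consumer claim, which satisfies one of the alternatives. The exception is not triggered, since the plaintiff resides in Ravford, not Zefria. Condition met.
  (b) The plaintiff resides in Ravford, which is not Zefstead. Met.
  (c) The claim is a tort claim. Condition met.
  (d) The plaintiff resides in Ravford, which is not Zefstead. Met.
  (e) The amount in controversy is 463,000 dollars, which meets the $411,500 floor, so this disjunct is met. Condition met.
  → Every requirement is satisfied — jurisdiction.

Yes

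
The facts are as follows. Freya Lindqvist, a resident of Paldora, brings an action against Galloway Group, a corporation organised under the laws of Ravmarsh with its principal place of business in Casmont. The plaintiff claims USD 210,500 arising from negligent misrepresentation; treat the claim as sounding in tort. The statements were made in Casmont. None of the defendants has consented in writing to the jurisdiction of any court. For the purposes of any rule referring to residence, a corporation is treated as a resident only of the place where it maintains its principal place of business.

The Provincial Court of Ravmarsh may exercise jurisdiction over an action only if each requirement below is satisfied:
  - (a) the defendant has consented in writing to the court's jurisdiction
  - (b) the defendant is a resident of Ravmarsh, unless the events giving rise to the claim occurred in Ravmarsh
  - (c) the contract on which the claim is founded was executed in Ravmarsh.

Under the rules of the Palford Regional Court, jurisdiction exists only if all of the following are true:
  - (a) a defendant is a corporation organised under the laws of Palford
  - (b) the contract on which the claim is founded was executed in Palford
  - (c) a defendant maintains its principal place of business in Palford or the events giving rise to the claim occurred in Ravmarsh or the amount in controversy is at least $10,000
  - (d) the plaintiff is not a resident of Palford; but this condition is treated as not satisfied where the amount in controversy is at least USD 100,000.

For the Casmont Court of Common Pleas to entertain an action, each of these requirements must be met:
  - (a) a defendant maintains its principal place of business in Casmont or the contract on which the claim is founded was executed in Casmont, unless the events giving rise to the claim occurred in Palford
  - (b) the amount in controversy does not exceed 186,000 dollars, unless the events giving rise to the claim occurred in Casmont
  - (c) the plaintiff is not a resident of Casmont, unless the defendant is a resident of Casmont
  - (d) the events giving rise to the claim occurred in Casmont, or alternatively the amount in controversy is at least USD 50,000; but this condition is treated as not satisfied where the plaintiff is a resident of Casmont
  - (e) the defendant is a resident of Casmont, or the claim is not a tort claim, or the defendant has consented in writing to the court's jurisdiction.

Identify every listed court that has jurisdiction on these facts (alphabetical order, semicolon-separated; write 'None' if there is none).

The Provincial Court of Ravmarsh:
  (a) No such written consent has been filed. Not satisfied.
  (b) The defendant resides in Casmont, not Ravmarsh. The proviso offers no rescue either, since the operative events occurred in Casmont, not Ravmarsh. Fails.
  (c) No contract (and hence no place of execution) is alleged. Not satisfied.
  → Not every requirement is met — no jurisdiction.
The Palford Regional Court:
  (a) The corporate defendant(s) are organised in Ravmarsh, not Palford. Condition not met.
  (b) No contract (and hence no place of execution) is alleged. Fails.
  (c) The amount in controversy is 210,500 dollars, which meets the $10,000 floor, so one alternative holds. Met.
  (d) The plaintiff resides in Paldora, which is not Palford. However, the amount in controversy is $210,500, which meets the 100,000 dollars floor, which falls within the stated exception and so defeats the condition. Not met.
  → No jurisdiction.
The Casmont Court of Common Pleas:
  (a) Galloway Group has its principal place of business in Casmont, which satisfies one of the alternatives. Met.
  (b) The amount in controversy is 210,500 dollars, above the $186,000 ceiling. However, the operative events occurred in Casmont, so the 'unless' proviso supplies this condition. Satisfied.
  (c) The plaintiff resides in Paldora, which is not Casmont. Met.
  (d) The operative events occurred in Casmont, so this disjunct is met. And the carve-out is inapplicable — the plaintiff resides in Paldora, not Casmont. Met.
  (e) The defendant resides in Casmont, which satisfies one of the alternatives. Satisfied.
  → The court has jurisdiction.

the Casmont Court of Common Pleas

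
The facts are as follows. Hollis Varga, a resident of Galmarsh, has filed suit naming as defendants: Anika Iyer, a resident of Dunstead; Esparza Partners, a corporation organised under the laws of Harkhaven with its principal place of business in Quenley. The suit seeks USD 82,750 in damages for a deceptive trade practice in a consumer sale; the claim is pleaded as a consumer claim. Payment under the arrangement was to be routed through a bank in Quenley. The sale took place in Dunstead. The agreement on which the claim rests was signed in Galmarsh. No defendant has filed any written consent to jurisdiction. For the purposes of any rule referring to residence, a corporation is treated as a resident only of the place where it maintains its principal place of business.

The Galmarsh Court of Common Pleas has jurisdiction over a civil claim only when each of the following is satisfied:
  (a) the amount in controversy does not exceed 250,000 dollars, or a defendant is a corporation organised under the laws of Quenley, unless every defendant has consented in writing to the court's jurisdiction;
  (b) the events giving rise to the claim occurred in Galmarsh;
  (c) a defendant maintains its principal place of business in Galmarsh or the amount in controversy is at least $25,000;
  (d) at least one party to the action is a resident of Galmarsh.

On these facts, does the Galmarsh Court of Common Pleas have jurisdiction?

The Galmarsh Court of Common Pleas:
  (a) The amount in controversy is 82,750 dollars, within the USD 250,000 ceiling, which satisfies one of the alternatives. Satisfied.
  (b) The operative events occurred in Dunstead, not Galmarsh. Not met.
  (c) The amount in controversy is $82,750, which meets the 25,000 dollars floor, which satisfies one of the alternatives. Satisfied.
  (d) Hollis Varga resides in Galmarsh. Met.
  → Not every requirement is met — no jurisdiction.

No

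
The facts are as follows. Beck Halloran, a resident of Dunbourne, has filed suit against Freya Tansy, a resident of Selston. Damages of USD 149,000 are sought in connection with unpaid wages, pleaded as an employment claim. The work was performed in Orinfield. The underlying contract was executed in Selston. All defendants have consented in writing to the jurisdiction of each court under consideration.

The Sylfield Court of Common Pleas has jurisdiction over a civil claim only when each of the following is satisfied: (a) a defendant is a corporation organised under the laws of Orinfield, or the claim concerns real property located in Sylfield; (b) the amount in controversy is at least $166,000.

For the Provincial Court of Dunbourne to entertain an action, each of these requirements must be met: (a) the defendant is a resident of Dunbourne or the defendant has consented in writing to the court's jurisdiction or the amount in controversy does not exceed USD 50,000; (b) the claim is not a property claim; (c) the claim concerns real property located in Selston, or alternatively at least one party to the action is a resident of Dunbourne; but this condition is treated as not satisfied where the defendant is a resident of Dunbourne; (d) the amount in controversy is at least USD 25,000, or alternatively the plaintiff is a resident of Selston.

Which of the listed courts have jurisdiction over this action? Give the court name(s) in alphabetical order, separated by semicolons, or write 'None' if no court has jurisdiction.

the Provincial Court of Dunbourne

The Sylfield Court of Common Pleas:
  (a) No defendant is a corporation; the claim does not concern real property — no alternative holds. Not met.
  (b) The amount in controversy is 149,000 dollars, below the $166,000 floor. Condition not met.
  → No jurisdiction.
The Provincial Court of Dunbourne:
  (a) Every defendant has filed written consent, so this disjunct is met. Satisfied.
  (b) The claim is an employment claim, not a property claim. Condition met.
  (c) Beck Halloran resides in Dunbourne, so this disjunct is met. The exception is not triggered, since the defendant resides in Selston, not Dunbourne. Condition met.
  (d) The amount in controversy is $149,000, which meets the 25,000 dollars floor — that alternative is enough. Condition met.
  → The court has jurisdiction.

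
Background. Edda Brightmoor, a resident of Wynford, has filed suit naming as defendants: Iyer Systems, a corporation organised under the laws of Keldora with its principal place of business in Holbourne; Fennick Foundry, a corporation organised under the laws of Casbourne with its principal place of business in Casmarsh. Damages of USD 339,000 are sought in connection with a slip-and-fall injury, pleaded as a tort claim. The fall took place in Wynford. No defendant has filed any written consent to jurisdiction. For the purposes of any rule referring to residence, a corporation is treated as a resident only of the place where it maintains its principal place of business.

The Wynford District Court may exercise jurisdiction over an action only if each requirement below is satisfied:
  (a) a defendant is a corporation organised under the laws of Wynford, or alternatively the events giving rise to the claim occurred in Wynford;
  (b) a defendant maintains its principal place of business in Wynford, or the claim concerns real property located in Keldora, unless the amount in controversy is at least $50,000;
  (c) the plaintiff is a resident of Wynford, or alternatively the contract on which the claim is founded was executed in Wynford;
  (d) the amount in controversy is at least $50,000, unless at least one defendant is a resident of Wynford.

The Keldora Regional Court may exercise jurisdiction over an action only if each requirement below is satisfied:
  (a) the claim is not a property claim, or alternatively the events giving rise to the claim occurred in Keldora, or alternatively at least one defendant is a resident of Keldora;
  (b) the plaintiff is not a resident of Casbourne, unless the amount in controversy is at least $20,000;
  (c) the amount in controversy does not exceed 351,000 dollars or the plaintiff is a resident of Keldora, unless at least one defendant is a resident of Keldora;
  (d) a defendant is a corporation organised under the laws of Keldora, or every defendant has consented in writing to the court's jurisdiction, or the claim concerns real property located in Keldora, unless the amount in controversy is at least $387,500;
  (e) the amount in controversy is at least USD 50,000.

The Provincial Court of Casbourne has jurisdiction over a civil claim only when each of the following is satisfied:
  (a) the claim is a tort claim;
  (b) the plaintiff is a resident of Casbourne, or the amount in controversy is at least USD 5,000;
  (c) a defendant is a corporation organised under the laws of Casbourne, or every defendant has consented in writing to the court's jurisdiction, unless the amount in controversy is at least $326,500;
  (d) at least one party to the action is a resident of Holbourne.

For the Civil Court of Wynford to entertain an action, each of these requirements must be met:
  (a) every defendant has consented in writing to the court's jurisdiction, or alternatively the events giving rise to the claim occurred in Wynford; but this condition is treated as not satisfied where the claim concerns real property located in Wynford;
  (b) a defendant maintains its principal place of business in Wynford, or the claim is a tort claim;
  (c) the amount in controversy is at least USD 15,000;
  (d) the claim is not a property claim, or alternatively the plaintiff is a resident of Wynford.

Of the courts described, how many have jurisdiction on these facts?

4

The Wynford District Court:
  (a) The operative events occurred in Wynford, which satisfies one of the alternatives. Met.
  (b) The corporate defendant(s) have their principal place of business in Casmarsh, Holbourne, not Wynford; the claim does not concern real property — every alternative fails. However, the amount in controversy is USD 339,000, which meets the $50,000 floor, so the 'unless' proviso supplies this condition. Satisfied.
  (c) The plaintiff resides in Wynford — that alternative is enough. Met.
  (d) The amount in controversy is $339,000, which meets the USD 50,000 floor. Met.
  → Jurisdiction lies.
The Keldora Regional Court:
  (a) The claim is a tort claim, not a property claim, so one alternative holds. Condition met.
  (b) The plaintiff resides in Wynford, which is not Casbourne. Met.
  (c) The amount in controversy is USD 339,000, within the USD 351,000 ceiling, which satisfies one of the alternatives. Condition met.
  (d) Iyer Systems is organised under the laws of Keldora, so this disjunct is met. Met.
  (e) The amount in controversy is USD 339,000, which meets the $50,000 floor. Satisfied.
  → Every requirement is satisfied — jurisdiction.
The Provincial Court of Casbourne:
  (a) The claim is a tort claim. Met.
  (b) The amount in controversy is $339,000, which meets the $5,000 floor, which satisfies one of the alternatives. Met.
  (c) Fennick Foundry is organised under the laws of Casbourne, so this disjunct is met. Satisfied.
  (d) Iyer Systems resides in Holbourne. Satisfied.
  → The court has jurisdiction.
The Civil Court of Wynford:
  (a) The operative events occurred in Wynford, so this disjunct is met. And the carve-out is inapplicable — the claim does not concern real property. Met.
  (b) The claim is a tort claim, which satisfies one of the alternatives. Condition met.
  (c) The amount in controversy is $339,000, which meets the 15,000 dollars floor. Condition met.
  (d) The claim is a tort claim, not a property claim, so this disjunct is met. Condition met.
  → Jurisdiction lies.
Courts with jurisdiction: the Wynford District Court, the Keldora Regional Court, the Provincial Court of Casbourne, the Civil Court of Wynford — 4 in total.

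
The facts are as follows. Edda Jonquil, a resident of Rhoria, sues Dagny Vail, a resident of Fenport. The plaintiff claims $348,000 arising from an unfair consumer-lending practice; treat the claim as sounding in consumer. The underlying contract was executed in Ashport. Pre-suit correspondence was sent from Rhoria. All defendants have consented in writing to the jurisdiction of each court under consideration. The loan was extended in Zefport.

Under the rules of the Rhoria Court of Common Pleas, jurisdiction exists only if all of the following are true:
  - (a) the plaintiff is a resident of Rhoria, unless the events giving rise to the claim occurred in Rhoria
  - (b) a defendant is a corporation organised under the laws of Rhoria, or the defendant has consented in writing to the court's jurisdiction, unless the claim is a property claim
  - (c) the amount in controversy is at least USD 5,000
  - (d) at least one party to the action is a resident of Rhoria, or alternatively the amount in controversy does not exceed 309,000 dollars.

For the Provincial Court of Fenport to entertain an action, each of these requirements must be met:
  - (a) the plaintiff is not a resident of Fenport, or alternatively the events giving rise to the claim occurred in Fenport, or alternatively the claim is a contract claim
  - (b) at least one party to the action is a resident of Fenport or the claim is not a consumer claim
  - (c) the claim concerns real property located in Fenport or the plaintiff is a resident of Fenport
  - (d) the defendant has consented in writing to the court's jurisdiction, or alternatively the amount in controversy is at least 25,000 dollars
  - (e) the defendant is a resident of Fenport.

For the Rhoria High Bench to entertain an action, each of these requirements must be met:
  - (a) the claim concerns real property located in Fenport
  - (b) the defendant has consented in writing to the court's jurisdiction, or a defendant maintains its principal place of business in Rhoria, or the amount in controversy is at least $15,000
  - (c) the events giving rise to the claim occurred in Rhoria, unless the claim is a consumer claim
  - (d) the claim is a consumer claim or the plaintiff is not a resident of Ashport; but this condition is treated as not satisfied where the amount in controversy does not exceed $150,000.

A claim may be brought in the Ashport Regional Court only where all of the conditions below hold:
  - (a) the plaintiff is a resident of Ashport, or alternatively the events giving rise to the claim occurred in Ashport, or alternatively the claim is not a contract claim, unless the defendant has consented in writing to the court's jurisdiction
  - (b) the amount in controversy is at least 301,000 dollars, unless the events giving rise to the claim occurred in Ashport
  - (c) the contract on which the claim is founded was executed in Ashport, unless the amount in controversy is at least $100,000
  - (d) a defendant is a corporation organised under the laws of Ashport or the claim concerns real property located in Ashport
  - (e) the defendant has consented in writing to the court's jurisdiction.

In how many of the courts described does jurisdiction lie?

The Rhoria Court of Common Pleas:
  (a) The plaintiff resides in Rhoria. Condition met.
  (b) Every defendant has filed written consent — that alternative is enough. Condition met.
  (c) The amount in controversy is USD 348,000, which meets the $5,000 floor. Condition met.
  (d) Edda Jonquil resides in Rhoria — that alternative is enough. Condition met.
  → Jurisdiction lies.
The Provincial Court of Fenport:
  (a) The plaintiff resides in Rhoria, which is not Fenport — that alternative is enough. Met.
  (b) Dagny Vail resides in Fenport, so this disjunct is met. Met.
  (c) The claim does not concern real property; the plaintiff resides in Rhoria, not Fenport — no alternative holds. Condition not met.
  (d) Every defendant has filed written consent, so one alternative holds. Satisfied.
  (e) The defendant resides in Fenport. Met.
  → At least one condition fails; no jurisdiction.
The Rhoria High Bench:
  (a) The claim does not concern real property. Not met.
  (b) Every defendant has filed written consent, so this disjunct is met. Met.
  (c) The operative events occurred in Zefport, not Rhoria. However, the claim is a consumer claim, so the 'unless' proviso supplies this condition. Met.
  (d) The claim is a consumer claim, so this disjunct is met. The exception is not triggered, since the amount in controversy is 348,000 dollars, above the $150,000 ceiling. Condition met.
  → No jurisdiction.
The Ashport Regional Court:
  (a) The claim is a consumer claim, not a contract claim, so this disjunct is met. Satisfied.
  (b) The amount in controversy is USD 348,000, which meets the USD 301,000 floor. Met.
  (c) The contract was executed in Ashport. Satisfied.
  (d) No defendant is a corporation; the claim does not concern real property — every alternative fails. Fails.
  (e) Every defendant has filed written consent. Met.
  → At least one condition fails; no jurisdiction.
Courts with jurisdiction: the Rhoria Court of Common Pleas — 1 in total.

1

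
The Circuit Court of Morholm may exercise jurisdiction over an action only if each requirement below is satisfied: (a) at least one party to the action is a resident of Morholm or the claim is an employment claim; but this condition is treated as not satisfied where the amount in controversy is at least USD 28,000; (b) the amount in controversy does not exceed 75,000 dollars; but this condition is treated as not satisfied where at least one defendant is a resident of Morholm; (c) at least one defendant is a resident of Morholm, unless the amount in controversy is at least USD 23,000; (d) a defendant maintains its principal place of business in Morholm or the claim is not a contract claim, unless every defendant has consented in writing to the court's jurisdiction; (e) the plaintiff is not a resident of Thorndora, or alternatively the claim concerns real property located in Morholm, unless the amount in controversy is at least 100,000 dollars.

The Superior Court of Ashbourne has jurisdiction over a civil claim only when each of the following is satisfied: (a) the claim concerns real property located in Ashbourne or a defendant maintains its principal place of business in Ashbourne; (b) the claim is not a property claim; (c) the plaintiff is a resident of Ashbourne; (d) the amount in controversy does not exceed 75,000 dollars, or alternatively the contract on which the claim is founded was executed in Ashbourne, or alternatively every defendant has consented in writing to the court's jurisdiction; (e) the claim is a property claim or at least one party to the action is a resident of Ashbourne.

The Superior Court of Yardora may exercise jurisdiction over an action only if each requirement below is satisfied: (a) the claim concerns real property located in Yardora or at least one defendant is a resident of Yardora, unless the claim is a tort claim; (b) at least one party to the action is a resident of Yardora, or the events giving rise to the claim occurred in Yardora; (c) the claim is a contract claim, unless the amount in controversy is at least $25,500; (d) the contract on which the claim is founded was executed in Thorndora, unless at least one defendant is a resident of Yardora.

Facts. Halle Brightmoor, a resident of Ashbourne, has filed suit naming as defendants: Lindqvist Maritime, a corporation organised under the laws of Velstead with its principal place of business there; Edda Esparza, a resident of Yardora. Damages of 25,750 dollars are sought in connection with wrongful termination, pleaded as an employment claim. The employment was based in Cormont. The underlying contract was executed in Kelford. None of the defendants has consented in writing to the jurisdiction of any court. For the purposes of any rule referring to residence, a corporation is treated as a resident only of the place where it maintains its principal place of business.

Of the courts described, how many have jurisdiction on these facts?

2

The Circuit Court of Morholm:
  (a) The claim is an employment claim — that alternative is enough. The carve-out does not apply: the amount in controversy is $25,750, below the 28,000 dollars floor. Met.
  (b) The amount in controversy is USD 25,750, within the USD 75,000 ceiling. And the carve-out is inapplicable — no defendant resides in Morholm (they reside in Velstead, Yardora). Condition met.
  (c) No defendant resides in Morholm (they reside in Velstead, Yardora). But the amount in controversy is 25,750 dollars, which meets the $23,000 floor, and the 'unless' clause therefore excuses the requirement. Satisfied.
  (d) The claim is an employment claim, not a contract claim, which satisfies one of the alternatives. Condition met.
  (e) The plaintiff resides in Ashbourne, which is not Thorndora, so this disjunct is met. Met.
  → Jurisdiction lies.
The Superior Court of Ashbourne:
  (a) The claim does not concern real property; the corporate defendant(s) have their principal place of business in Velstead, not Ashbourne — every alternative fails. Fails.
  (b) The claim is an employment claim, not a property claim. Satisfied.
  (c) The plaintiff resides in Ashbourne. Met.
  (d) The amount in controversy is USD 25,750, within the 75,000 dollars ceiling, so one alternative holds. Satisfied.
  (e) Halle Brightmoor resides in Ashbourne, so this disjunct is met. Condition met.
  → The court lacks jurisdiction.
The Superior Court of Yardora:
  (a) Edda Esparza resides in Yardora, so this disjunct is met. Satisfied.
  (b) Edda Esparza resides in Yardora — that alternative is enough. Condition met.
  (c) The claim is an employment claim, not a contract claim. However, the amount in controversy is $25,750, which meets the 25,500 dollars floor, so the 'unless' proviso supplies this condition. Condition met.
  (d) The contract was executed in Kelford, not Thorndora. However, Edda Esparza resides in Yardora, so the 'unless' proviso supplies this condition. Met.
  → All conditions met; jurisdiction exists.
Courts with jurisdiction: the Circuit Court of Morholm, the Superior Court of Yardora — 2 in total.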